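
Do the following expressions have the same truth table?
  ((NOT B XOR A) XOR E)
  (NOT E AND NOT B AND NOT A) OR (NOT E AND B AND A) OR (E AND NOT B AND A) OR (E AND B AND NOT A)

Yes, they are equivalent — the two output columns agree on all 8 assignments:
E | B | A | Expression 1 | Expression 2
---------------------------------------
0 | 0 | 0 | 1 | 1
0 | 0 | 1 | 0 | 0
0 | 1 | 0 | 0 | 0
0 | 1 | 1 | 1 | 1
1 | 0 | 0 | 0 | 0
1 | 0 | 1 | 1 | 1
1 | 1 | 0 | 1 | 1
1 | 1 | 1 | 0 | 0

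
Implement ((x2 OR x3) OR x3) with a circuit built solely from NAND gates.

((((x2 NAND x2) NAND (x3 NAND x3)) NAND ((x2 NAND x2) NAND (x3 NAND x3))) NAND (x3 NAND x3))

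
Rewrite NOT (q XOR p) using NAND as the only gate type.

(((q NAND (q NAND p)) NAND (p NAND (q NAND p))) NAND ((q NAND (q NAND p)) NAND (p NAND (q NAND p))))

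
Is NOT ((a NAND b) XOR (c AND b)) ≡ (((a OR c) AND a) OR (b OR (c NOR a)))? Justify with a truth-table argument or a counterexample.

No. Counterexample: with c=0, b=0, a=0, Expression 1 = 0 but Expression 2 = 1.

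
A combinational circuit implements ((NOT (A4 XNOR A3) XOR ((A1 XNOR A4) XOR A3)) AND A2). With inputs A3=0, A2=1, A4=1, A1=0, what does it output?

Substituting: ((NOT (1 XNOR 0) XOR ((0 XNOR 1) XOR 0)) AND 1)
= 1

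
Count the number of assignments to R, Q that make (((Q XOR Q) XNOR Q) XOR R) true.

Satisfying assignments: (0,0), (1,1)
Count: 2 out of 4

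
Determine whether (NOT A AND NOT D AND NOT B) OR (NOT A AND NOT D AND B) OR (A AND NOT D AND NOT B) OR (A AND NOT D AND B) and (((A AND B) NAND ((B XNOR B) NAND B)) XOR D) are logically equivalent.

Yes, they are equivalent — the two output columns agree on all 8 assignments:
A | D | B | Expression 1 | Expression 2
---------------------------------------
0 | 0 | 0 | 1 | 1
0 | 0 | 1 | 1 | 1
0 | 1 | 0 | 0 | 0
0 | 1 | 1 | 0 | 0
1 | 0 | 0 | 1 | 1
1 | 0 | 1 | 1 | 1
1 | 1 | 0 | 0 | 0
1 | 1 | 1 | 0 | 0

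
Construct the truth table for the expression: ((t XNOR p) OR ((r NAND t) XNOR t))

r | t | p | Output
------------------
0 | 0 | 0 | 1
0 | 0 | 1 | 0
0 | 1 | 0 | 1
0 | 1 | 1 | 1
1 | 0 | 0 | 1
1 | 0 | 1 | 0
1 | 1 | 0 | 0
1 | 1 | 1 | 1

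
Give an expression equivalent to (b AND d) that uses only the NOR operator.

((b NOR b) NOR (d NOR d))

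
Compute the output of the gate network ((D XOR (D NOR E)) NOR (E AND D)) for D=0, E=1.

Substituting: ((0 XOR (0 NOR 1)) NOR (1 AND 0))
= 1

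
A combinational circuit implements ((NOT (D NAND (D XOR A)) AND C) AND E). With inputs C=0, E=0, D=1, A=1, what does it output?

Substituting: ((NOT (1 NAND (1 XOR 1)) AND 0) AND 0)
= 0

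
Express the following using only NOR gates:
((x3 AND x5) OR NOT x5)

((((x3 NOR x3) NOR (x5 NOR x5)) NOR (x5 NOR x5)) NOR (((x3 NOR x3) NOR (x5 NOR x5)) NOR (x5 NOR x5)))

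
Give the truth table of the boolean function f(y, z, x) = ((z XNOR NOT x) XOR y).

y | z | x | Output
------------------
0 | 0 | 0 | 0
0 | 0 | 1 | 1
0 | 1 | 0 | 1
0 | 1 | 1 | 0
1 | 0 | 0 | 1
1 | 0 | 1 | 0
1 | 1 | 0 | 0
1 | 1 | 1 | 1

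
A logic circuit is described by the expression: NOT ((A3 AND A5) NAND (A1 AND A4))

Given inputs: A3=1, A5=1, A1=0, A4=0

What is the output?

Substituting: NOT ((1 AND 1) NAND (0 AND 0))
= 0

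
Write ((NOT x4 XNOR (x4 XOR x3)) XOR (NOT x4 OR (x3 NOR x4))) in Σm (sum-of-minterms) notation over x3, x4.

Σm(0, 3) = (NOT x3 AND NOT x4) OR (x3 AND x4)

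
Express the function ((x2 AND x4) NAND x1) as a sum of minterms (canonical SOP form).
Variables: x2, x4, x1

Σm(0, 1, 2, 3, 4, 5, 6) = (NOT x2 AND NOT x4 AND NOT x1) OR (NOT x2 AND NOT x4 AND x1) OR (NOT x2 AND x4 AND NOT x1) OR (NOT x2 AND x4 AND x1) OR (x2 AND NOT x4 AND NOT x1) OR (x2 AND NOT x4 AND x1) OR (x2 AND x4 AND NOT x1)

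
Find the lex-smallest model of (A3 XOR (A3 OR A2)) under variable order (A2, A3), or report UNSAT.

A2=1, A3=0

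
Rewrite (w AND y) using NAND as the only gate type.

((w NAND y) NAND (w NAND y))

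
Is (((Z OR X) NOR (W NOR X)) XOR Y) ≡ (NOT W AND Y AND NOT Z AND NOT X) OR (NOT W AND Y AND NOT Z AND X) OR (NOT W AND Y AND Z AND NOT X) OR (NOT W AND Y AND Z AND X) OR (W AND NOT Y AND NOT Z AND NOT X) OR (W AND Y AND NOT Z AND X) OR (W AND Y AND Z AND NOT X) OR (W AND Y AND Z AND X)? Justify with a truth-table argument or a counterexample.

Yes, they are equivalent — the two output columns agree on all 16 assignments:
W | Y | Z | X | Expression 1 | Expression 2
-------------------------------------------
0 | 0 | 0 | 0 | 0 | 0
0 | 0 | 0 | 1 | 0 | 0
0 | 0 | 1 | 0 | 0 | 0
0 | 0 | 1 | 1 | 0 | 0
0 | 1 | 0 | 0 | 1 | 1
0 | 1 | 0 | 1 | 1 | 1
0 | 1 | 1 | 0 | 1 | 1
0 | 1 | 1 | 1 | 1 | 1
1 | 0 | 0 | 0 | 1 | 1
1 | 0 | 0 | 1 | 0 | 0
1 | 0 | 1 | 0 | 0 | 0
1 | 0 | 1 | 1 | 0 | 0
1 | 1 | 0 | 0 | 0 | 0
1 | 1 | 0 | 1 | 1 | 1
1 | 1 | 1 | 0 | 1 | 1
1 | 1 | 1 | 1 | 1 | 1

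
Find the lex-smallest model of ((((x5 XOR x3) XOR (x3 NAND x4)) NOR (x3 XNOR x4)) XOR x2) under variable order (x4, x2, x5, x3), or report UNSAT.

x4=0, x2=0, x5=0, x3=1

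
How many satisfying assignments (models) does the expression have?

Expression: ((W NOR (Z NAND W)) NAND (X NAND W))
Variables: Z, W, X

Satisfying assignments: (0,0,0), (0,0,1), (0,1,0), (0,1,1), (1,0,0), (1,0,1), (1,1,0), (1,1,1)
Count: 8 out of 8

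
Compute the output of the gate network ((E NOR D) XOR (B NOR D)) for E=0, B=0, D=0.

Substituting: ((0 NOR 0) XOR (0 NOR 0))
= 0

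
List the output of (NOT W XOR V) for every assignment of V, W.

V | W | Output
--------------
0 | 0 | 1
0 | 1 | 0
1 | 0 | 0
1 | 1 | 1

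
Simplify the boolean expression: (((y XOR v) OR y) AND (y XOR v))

By absorption (E AND (E OR v) = E):
= (y XOR v)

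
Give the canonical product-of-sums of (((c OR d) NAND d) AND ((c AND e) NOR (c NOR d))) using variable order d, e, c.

ΠM(0, 2, 3, 4, 5, 6, 7) = (d OR e OR c) AND (d OR NOT e OR c) AND (d OR NOT e OR NOT c) AND (NOT d OR e OR c) AND (NOT d OR e OR NOT c) AND (NOT d OR NOT e OR c) AND (NOT d OR NOT e OR NOT c)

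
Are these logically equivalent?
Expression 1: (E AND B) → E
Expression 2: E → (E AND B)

No, Converse is not equivalent to original (counterexample: B=0, E=1)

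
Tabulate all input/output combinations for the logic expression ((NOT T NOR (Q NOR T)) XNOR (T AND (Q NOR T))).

Q | T | Output
--------------
0 | 0 | 1
0 | 1 | 0
1 | 0 | 1
1 | 1 | 0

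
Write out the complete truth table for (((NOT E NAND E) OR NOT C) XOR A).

A | C | E | Output
------------------
0 | 0 | 0 | 1
0 | 0 | 1 | 1
0 | 1 | 0 | 1
0 | 1 | 1 | 1
1 | 0 | 0 | 0
1 | 0 | 1 | 0
1 | 1 | 0 | 0
1 | 1 | 1 | 0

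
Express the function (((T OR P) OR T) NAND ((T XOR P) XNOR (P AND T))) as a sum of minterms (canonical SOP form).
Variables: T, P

Σm(0, 1, 2, 3) = (NOT T AND NOT P) OR (NOT T AND P) OR (T AND NOT P) OR (T AND P)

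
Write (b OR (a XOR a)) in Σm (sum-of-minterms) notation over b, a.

Σm(2, 3) = (b AND NOT a) OR (b AND a)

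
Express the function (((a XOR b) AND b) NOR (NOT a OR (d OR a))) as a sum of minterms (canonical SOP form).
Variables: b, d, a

Σm() = FALSE (no minterms)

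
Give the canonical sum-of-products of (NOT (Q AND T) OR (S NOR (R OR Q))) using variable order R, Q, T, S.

Σm(0, 1, 2, 3, 4, 5, 8, 9, 10, 11, 12, 13) = (NOT R AND NOT Q AND NOT T AND NOT S) OR (NOT R AND NOT Q AND NOT T AND S) OR (NOT R AND NOT Q AND T AND NOT S) OR (NOT R AND NOT Q AND T AND S) OR (NOT R AND Q AND NOT T AND NOT S) OR (NOT R AND Q AND NOT T AND S) OR (R AND NOT Q AND NOT T AND NOT S) OR (R AND NOT Q AND NOT T AND S) OR (R AND NOT Q AND T AND NOT S) OR (R AND NOT Q AND T AND S) OR (R AND Q AND NOT T AND NOT S) OR (R AND Q AND NOT T AND S)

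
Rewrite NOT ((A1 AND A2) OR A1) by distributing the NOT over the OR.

NOT (A1 AND A2) AND NOT A1
De Morgan's: NOT(OR of terms) = AND of negations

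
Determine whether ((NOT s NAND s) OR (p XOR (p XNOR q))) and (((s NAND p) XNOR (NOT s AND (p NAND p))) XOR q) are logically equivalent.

No. Counterexample: with q=0, p=0, s=1, Expression 1 = 1 but Expression 2 = 0.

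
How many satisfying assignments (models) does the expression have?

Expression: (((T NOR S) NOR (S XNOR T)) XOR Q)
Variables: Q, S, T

Satisfying assignments: (0,0,1), (0,1,0), (1,0,0), (1,1,1)
Count: 4 out of 8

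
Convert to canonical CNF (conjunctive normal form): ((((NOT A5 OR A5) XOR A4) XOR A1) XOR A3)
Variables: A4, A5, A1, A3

(A4 OR A5 OR A1 OR NOT A3) AND (A4 OR A5 OR NOT A1 OR A3) AND (A4 OR NOT A5 OR A1 OR NOT A3) AND (A4 OR NOT A5 OR NOT A1 OR A3) AND (NOT A4 OR A5 OR A1 OR A3) AND (NOT A4 OR A5 OR NOT A1 OR NOT A3) AND (NOT A4 OR NOT A5 OR A1 OR A3) AND (NOT A4 OR NOT A5 OR NOT A1 OR NOT A3)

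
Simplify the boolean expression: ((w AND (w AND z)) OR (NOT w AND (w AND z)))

By distribution ((E AND v) OR (E AND NOT v) = E):
= (w AND z)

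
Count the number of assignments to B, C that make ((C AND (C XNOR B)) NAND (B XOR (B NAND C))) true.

Satisfying assignments: (0,0), (0,1), (1,0)
Count: 3 out of 4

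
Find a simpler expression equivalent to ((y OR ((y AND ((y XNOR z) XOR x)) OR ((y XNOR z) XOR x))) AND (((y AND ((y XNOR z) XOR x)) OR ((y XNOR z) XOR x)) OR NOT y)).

By distribution ((E OR v) AND (E OR NOT v) = E) then absorption (E OR (E AND v) = E):
= ((y XNOR z) XOR x)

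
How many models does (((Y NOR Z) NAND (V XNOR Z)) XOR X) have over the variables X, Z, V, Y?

Satisfying assignments: (0,0,0,1), (0,0,1,0), (0,0,1,1), (0,1,0,0), (0,1,0,1), (0,1,1,0), (0,1,1,1), (1,0,0,0)
Count: 8 out of 16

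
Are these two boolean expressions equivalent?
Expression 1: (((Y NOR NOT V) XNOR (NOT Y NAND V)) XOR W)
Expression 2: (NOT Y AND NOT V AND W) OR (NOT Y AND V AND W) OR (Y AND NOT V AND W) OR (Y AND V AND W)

Yes, they are equivalent — the two output columns agree on all 8 assignments:
Y | V | W | Expression 1 | Expression 2
---------------------------------------
0 | 0 | 0 | 0 | 0
0 | 0 | 1 | 1 | 1
0 | 1 | 0 | 0 | 0
0 | 1 | 1 | 1 | 1
1 | 0 | 0 | 0 | 0
1 | 0 | 1 | 1 | 1
1 | 1 | 0 | 0 | 0
1 | 1 | 1 | 1 | 1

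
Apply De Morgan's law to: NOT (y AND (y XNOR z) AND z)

NOT y OR NOT (y XNOR z) OR NOT z
De Morgan's: NOT(AND of terms) = OR of negations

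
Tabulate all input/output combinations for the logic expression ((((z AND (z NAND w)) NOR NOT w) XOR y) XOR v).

y | w | v | z | Output
----------------------
0 | 0 | 0 | 0 | 0
0 | 0 | 0 | 1 | 0
0 | 0 | 1 | 0 | 1
0 | 0 | 1 | 1 | 1
0 | 1 | 0 | 0 | 1
0 | 1 | 0 | 1 | 1
0 | 1 | 1 | 0 | 0
0 | 1 | 1 | 1 | 0
1 | 0 | 0 | 0 | 1
1 | 0 | 0 | 1 | 1
1 | 0 | 1 | 0 | 0
1 | 0 | 1 | 1 | 0
1 | 1 | 0 | 0 | 0
1 | 1 | 0 | 1 | 0
1 | 1 | 1 | 0 | 1
1 | 1 | 1 | 1 | 1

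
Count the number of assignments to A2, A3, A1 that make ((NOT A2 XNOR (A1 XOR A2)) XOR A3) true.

Satisfying assignments: (0,0,1), (0,1,0), (1,0,1), (1,1,0)
Count: 4 out of 8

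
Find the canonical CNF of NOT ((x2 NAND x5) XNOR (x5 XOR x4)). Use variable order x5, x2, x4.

(x5 OR x2 OR NOT x4) AND (x5 OR NOT x2 OR NOT x4) AND (NOT x5 OR x2 OR x4) AND (NOT x5 OR NOT x2 OR NOT x4)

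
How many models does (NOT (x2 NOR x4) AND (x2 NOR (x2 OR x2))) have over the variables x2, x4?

Satisfying assignments: (0,1)
Count: 1 out of 4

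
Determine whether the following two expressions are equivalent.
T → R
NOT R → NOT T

Yes, Contrapositive is always equivalent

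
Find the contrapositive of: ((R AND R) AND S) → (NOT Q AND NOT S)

Contrapositive: NOT (NOT Q AND NOT S) → NOT ((R AND R) AND S)
Note: A statement and its contrapositive are logically equivalent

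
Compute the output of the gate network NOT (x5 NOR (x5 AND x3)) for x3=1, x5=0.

Substituting: NOT (0 NOR (0 AND 1))
= 0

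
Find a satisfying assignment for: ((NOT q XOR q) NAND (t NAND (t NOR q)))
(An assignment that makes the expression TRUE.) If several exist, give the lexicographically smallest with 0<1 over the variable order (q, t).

UNSATISFIABLE - no assignment makes this expression true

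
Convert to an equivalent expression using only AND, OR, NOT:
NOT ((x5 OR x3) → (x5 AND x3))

(x5 OR x3) AND NOT (x5 AND x3)
(Negated implication: NOT(A → B) = A AND NOT B)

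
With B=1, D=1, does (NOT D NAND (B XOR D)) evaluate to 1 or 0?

Substituting: (NOT 1 NAND (1 XOR 1))
= 1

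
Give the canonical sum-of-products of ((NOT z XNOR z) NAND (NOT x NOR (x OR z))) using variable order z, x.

Σm(0, 1, 2, 3) = (NOT z AND NOT x) OR (NOT z AND x) OR (z AND NOT x) OR (z AND x)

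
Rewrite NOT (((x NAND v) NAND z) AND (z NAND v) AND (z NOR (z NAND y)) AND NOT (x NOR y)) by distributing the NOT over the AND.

NOT ((x NAND v) NAND z) OR NOT (z NAND v) OR NOT (z NOR (z NAND y)) OR (x NOR y)
De Morgan's: NOT(AND of terms) = OR of negations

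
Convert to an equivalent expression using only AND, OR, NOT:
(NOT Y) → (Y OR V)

Y OR (Y OR V)
(Implication elimination: A → B = NOT A OR B)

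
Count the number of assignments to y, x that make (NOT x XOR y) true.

Satisfying assignments: (0,0), (1,1)
Count: 2 out of 4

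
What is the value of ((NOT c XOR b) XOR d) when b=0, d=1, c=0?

Substituting: ((NOT 0 XOR 0) XOR 1)
= 0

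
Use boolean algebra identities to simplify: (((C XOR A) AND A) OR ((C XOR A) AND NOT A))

By distribution ((E AND v) OR (E AND NOT v) = E):
= (C XOR A)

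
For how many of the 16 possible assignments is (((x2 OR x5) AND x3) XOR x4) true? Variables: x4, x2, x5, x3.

Satisfying assignments: (0,0,1,1), (0,1,0,1), (0,1,1,1), (1,0,0,0), (1,0,0,1), (1,0,1,0), (1,1,0,0), (1,1,1,0)
Count: 8 out of 16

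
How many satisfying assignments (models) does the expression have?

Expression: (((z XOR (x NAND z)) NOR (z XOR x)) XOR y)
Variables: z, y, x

Satisfying assignments: (0,1,0), (0,1,1), (1,1,0), (1,1,1)
Count: 4 out of 8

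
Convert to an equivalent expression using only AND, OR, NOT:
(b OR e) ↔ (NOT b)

((b OR e) AND (NOT b)) OR (NOT (b OR e) AND b)
(Biconditional = both true or both false)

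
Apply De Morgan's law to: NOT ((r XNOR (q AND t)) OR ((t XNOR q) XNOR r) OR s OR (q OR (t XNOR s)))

NOT (r XNOR (q AND t)) AND NOT ((t XNOR q) XNOR r) AND NOT s AND NOT (q OR (t XNOR s))
De Morgan's: NOT(OR of terms) = AND of negations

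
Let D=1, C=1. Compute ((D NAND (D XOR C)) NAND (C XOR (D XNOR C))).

Substituting: ((1 NAND (1 XOR 1)) NAND (1 XOR (1 XNOR 1)))
= 1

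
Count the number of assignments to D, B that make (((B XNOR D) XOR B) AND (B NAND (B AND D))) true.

Satisfying assignments: (0,0), (0,1)
Count: 2 out of 4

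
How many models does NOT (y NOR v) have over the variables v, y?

Satisfying assignments: (0,1), (1,0), (1,1)
Count: 3 out of 4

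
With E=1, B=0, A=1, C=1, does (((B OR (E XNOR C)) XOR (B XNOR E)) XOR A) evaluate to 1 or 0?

Substituting: (((0 OR (1 XNOR 1)) XOR (0 XNOR 1)) XOR 1)
= 0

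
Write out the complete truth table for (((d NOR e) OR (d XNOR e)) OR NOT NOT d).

d | e | Output
--------------
0 | 0 | 1
0 | 1 | 0
1 | 0 | 1
1 | 1 | 1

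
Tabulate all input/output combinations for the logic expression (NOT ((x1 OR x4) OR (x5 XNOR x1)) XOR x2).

x5 | x1 | x2 | x4 | Output
--------------------------
0 | 0 | 0 | 0 | 0
0 | 0 | 0 | 1 | 0
0 | 0 | 1 | 0 | 1
0 | 0 | 1 | 1 | 1
0 | 1 | 0 | 0 | 0
0 | 1 | 0 | 1 | 0
0 | 1 | 1 | 0 | 1
0 | 1 | 1 | 1 | 1
1 | 0 | 0 | 0 | 1
1 | 0 | 0 | 1 | 0
1 | 0 | 1 | 0 | 0
1 | 0 | 1 | 1 | 1
1 | 1 | 0 | 0 | 0
1 | 1 | 0 | 1 | 0
1 | 1 | 1 | 0 | 1
1 | 1 | 1 | 1 | 1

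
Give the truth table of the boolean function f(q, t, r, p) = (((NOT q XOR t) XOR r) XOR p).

q | t | r | p | Output
----------------------
0 | 0 | 0 | 0 | 1
0 | 0 | 0 | 1 | 0
0 | 0 | 1 | 0 | 0
0 | 0 | 1 | 1 | 1
0 | 1 | 0 | 0 | 0
0 | 1 | 0 | 1 | 1
0 | 1 | 1 | 0 | 1
0 | 1 | 1 | 1 | 0
1 | 0 | 0 | 0 | 0
1 | 0 | 0 | 1 | 1
1 | 0 | 1 | 0 | 1
1 | 0 | 1 | 1 | 0
1 | 1 | 0 | 0 | 1
1 | 1 | 0 | 1 | 0
1 | 1 | 1 | 0 | 0
1 | 1 | 1 | 1 | 1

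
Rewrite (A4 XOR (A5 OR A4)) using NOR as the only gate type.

((((A4 NOR ((A5 NOR A4) NOR (A5 NOR A4))) NOR (A4 NOR ((A5 NOR A4) NOR (A5 NOR A4)))) NOR ((A4 NOR ((A5 NOR A4) NOR (A5 NOR A4))) NOR (A4 NOR ((A5 NOR A4) NOR (A5 NOR A4))))) NOR ((((A4 NOR A4) NOR (((A5 NOR A4) NOR (A5 NOR A4)) NOR ((A5 NOR A4) NOR (A5 NOR A4)))) NOR ((A4 NOR A4) NOR (((A5 NOR A4) NOR (A5 NOR A4)) NOR ((A5 NOR A4) NOR (A5 NOR A4))))) NOR (((A4 NOR A4) NOR (((A5 NOR A4) NOR (A5 NOR A4)) NOR ((A5 NOR A4) NOR (A5 NOR A4)))) NOR ((A4 NOR A4) NOR (((A5 NOR A4) NOR (A5 NOR A4)) NOR ((A5 NOR A4) NOR (A5 NOR A4)))))))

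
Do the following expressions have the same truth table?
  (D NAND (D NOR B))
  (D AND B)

No. Counterexample: with D=0, B=0, Expression 1 = 1 but Expression 2 = 0.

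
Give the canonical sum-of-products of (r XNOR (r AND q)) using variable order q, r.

Σm(0, 2, 3) = (NOT q AND NOT r) OR (q AND NOT r) OR (q AND r)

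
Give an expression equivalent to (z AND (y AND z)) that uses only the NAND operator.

((z NAND ((y NAND z) NAND (y NAND z))) NAND (z NAND ((y NAND z) NAND (y NAND z))))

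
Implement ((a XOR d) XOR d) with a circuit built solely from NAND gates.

((((a NAND (a NAND d)) NAND (d NAND (a NAND d))) NAND (((a NAND (a NAND d)) NAND (d NAND (a NAND d))) NAND d)) NAND (d NAND (((a NAND (a NAND d)) NAND (d NAND (a NAND d))) NAND d)))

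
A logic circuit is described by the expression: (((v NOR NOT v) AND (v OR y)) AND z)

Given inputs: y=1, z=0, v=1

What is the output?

Substituting: (((1 NOR NOT 1) AND (1 OR 1)) AND 0)
= 0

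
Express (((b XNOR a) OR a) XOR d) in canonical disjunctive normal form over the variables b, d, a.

(NOT b AND NOT d AND NOT a) OR (NOT b AND NOT d AND a) OR (b AND NOT d AND a) OR (b AND d AND NOT a)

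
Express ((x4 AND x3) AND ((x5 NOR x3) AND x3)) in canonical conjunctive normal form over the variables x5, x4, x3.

(x5 OR x4 OR x3) AND (x5 OR x4 OR NOT x3) AND (x5 OR NOT x4 OR x3) AND (x5 OR NOT x4 OR NOT x3) AND (NOT x5 OR x4 OR x3) AND (NOT x5 OR x4 OR NOT x3) AND (NOT x5 OR NOT x4 OR x3) AND (NOT x5 OR NOT x4 OR NOT x3)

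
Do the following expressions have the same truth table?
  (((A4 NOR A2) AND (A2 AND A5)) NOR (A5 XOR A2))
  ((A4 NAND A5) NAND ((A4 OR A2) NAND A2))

No. Counterexample: with A2=0, A4=0, A5=0, Expression 1 = 1 but Expression 2 = 0.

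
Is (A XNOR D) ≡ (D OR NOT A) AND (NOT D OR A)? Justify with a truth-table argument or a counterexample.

Yes, they are equivalent — the two output columns agree on all 4 assignments:
D | A | Expression 1 | Expression 2
-----------------------------------
0 | 0 | 1 | 1
0 | 1 | 0 | 0
1 | 0 | 0 | 0
1 | 1 | 1 | 1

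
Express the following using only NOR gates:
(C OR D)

((C NOR D) NOR (C NOR D))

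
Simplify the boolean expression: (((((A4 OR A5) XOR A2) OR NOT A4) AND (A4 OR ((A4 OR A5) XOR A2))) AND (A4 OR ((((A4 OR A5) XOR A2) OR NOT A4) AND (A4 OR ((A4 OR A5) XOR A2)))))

By absorption (E AND (E OR v) = E) then distribution ((E OR v) AND (E OR NOT v) = E):
= ((A4 OR A5) XOR A2)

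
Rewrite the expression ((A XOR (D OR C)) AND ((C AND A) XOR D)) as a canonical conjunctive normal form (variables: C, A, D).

(C OR A OR D) AND (C OR NOT A OR D) AND (C OR NOT A OR NOT D) AND (NOT C OR A OR D) AND (NOT C OR NOT A OR D) AND (NOT C OR NOT A OR NOT D)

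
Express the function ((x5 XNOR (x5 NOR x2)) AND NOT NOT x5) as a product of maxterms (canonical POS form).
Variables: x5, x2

ΠM(0, 1, 2, 3) = (x5 OR x2) AND (x5 OR NOT x2) AND (NOT x5 OR x2) AND (NOT x5 OR NOT x2)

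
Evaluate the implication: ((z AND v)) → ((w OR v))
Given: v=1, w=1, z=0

Antecedent ((z AND v)) = 0; consequent ((w OR v)) = 1.
0 → 1 = 1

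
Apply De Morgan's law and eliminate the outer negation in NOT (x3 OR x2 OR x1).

NOT x3 AND NOT x2 AND NOT x1
De Morgan's: NOT(OR of terms) = AND of negations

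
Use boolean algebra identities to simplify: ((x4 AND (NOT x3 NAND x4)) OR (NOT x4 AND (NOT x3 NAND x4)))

By distribution ((E AND v) OR (E AND NOT v) = E):
= (NOT x3 NAND x4)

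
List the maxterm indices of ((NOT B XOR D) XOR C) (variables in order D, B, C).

ΠM(1, 2, 4, 7) = (D OR B OR NOT C) AND (D OR NOT B OR C) AND (NOT D OR B OR C) AND (NOT D OR NOT B OR NOT C)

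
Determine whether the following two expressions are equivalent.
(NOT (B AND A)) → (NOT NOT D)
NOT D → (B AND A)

Yes, Contrapositive is always equivalent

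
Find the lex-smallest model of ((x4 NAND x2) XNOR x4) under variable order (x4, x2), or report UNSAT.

x4=1, x2=0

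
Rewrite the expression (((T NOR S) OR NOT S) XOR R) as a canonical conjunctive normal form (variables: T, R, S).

(T OR R OR NOT S) AND (T OR NOT R OR S) AND (NOT T OR R OR NOT S) AND (NOT T OR NOT R OR S)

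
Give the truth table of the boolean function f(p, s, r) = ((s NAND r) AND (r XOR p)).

p | s | r | Output
------------------
0 | 0 | 0 | 0
0 | 0 | 1 | 1
0 | 1 | 0 | 0
0 | 1 | 1 | 0
1 | 0 | 0 | 1
1 | 0 | 1 | 0
1 | 1 | 0 | 1
1 | 1 | 1 | 0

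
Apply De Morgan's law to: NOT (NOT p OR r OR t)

p AND NOT r AND NOT t
De Morgan's: NOT(OR of terms) = AND of negations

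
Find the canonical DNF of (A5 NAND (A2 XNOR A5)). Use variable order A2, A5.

(NOT A2 AND NOT A5) OR (NOT A2 AND A5) OR (A2 AND NOT A5)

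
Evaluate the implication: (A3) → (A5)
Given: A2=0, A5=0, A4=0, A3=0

Antecedent (A3) = 0; consequent (A5) = 0.
0 → 0 = 1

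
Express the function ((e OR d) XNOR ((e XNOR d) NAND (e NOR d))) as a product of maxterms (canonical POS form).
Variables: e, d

ΠM() = TRUE (no maxterms)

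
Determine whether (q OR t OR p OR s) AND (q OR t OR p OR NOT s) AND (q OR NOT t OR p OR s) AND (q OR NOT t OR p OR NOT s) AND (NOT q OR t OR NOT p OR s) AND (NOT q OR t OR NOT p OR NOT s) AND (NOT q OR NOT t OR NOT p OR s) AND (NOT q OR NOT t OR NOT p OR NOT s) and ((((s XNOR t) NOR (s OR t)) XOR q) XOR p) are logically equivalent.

Yes, they are equivalent — the two output columns agree on all 16 assignments:
q | t | p | s | Expression 1 | Expression 2
-------------------------------------------
0 | 0 | 0 | 0 | 0 | 0
0 | 0 | 0 | 1 | 0 | 0
0 | 0 | 1 | 0 | 1 | 1
0 | 0 | 1 | 1 | 1 | 1
0 | 1 | 0 | 0 | 0 | 0
0 | 1 | 0 | 1 | 0 | 0
0 | 1 | 1 | 0 | 1 | 1
0 | 1 | 1 | 1 | 1 | 1
1 | 0 | 0 | 0 | 1 | 1
1 | 0 | 0 | 1 | 1 | 1
1 | 0 | 1 | 0 | 0 | 0
1 | 0 | 1 | 1 | 0 | 0
1 | 1 | 0 | 0 | 1 | 1
1 | 1 | 0 | 1 | 1 | 1
1 | 1 | 1 | 0 | 0 | 0
1 | 1 | 1 | 1 | 0 | 0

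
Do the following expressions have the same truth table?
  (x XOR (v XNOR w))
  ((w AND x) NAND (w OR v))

No. Counterexample: with w=0, v=0, x=1, Expression 1 = 0 but Expression 2 = 1.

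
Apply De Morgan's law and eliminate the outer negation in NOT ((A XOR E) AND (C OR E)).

NOT (A XOR E) OR NOT (C OR E)
De Morgan's: NOT(AND of terms) = OR of negations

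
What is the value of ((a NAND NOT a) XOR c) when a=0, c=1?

Substituting: ((0 NAND NOT 0) XOR 1)
= 0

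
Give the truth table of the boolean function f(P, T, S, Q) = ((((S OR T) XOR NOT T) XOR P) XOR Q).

P | T | S | Q | Output
----------------------
0 | 0 | 0 | 0 | 1
0 | 0 | 0 | 1 | 0
0 | 0 | 1 | 0 | 0
0 | 0 | 1 | 1 | 1
0 | 1 | 0 | 0 | 1
0 | 1 | 0 | 1 | 0
0 | 1 | 1 | 0 | 1
0 | 1 | 1 | 1 | 0
1 | 0 | 0 | 0 | 0
1 | 0 | 0 | 1 | 1
1 | 0 | 1 | 0 | 1
1 | 0 | 1 | 1 | 0
1 | 1 | 0 | 0 | 0
1 | 1 | 0 | 1 | 1
1 | 1 | 1 | 0 | 0
1 | 1 | 1 | 1 | 1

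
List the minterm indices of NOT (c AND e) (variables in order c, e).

Σm(0, 1, 2) = (NOT c AND NOT e) OR (NOT c AND e) OR (c AND NOT e)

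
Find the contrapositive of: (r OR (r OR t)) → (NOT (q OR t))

Contrapositive: (q OR t) → NOT (r OR (r OR t))
Note: A statement and its contrapositive are logically equivalent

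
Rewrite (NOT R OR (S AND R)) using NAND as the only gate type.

(((R NAND R) NAND (R NAND R)) NAND (((S NAND R) NAND (S NAND R)) NAND ((S NAND R) NAND (S NAND R))))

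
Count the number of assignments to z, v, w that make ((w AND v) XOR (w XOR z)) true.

Satisfying assignments: (0,0,1), (1,0,0), (1,1,0), (1,1,1)
Count: 4 out of 8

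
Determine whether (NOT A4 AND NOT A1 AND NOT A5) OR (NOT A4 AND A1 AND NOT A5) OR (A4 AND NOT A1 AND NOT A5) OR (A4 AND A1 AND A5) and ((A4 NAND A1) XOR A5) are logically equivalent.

Yes, they are equivalent — the two output columns agree on all 8 assignments:
A4 | A1 | A5 | Expression 1 | Expression 2
------------------------------------------
0 | 0 | 0 | 1 | 1
0 | 0 | 1 | 0 | 0
0 | 1 | 0 | 1 | 1
0 | 1 | 1 | 0 | 0
1 | 0 | 0 | 1 | 1
1 | 0 | 1 | 0 | 0
1 | 1 | 0 | 0 | 0
1 | 1 | 1 | 1 | 1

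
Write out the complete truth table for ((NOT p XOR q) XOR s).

q | p | s | Output
------------------
0 | 0 | 0 | 1
0 | 0 | 1 | 0
0 | 1 | 0 | 0
0 | 1 | 1 | 1
1 | 0 | 0 | 0
1 | 0 | 1 | 1
1 | 1 | 0 | 1
1 | 1 | 1 | 0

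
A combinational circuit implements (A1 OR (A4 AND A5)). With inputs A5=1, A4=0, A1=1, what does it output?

Substituting: (1 OR (0 AND 1))
= 1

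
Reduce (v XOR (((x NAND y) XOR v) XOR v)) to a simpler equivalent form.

By XOR self-cancellation ((E XOR v) XOR v = E):
= ((x NAND y) XOR v)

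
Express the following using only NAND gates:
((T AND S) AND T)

((((T NAND S) NAND (T NAND S)) NAND T) NAND (((T NAND S) NAND (T NAND S)) NAND T))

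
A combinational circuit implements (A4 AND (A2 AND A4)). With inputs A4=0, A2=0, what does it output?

Substituting: (0 AND (0 AND 0))
= 0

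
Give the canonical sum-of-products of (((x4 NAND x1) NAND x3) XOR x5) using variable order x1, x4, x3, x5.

Σm(0, 3, 4, 7, 8, 11, 12, 14) = (NOT x1 AND NOT x4 AND NOT x3 AND NOT x5) OR (NOT x1 AND NOT x4 AND x3 AND x5) OR (NOT x1 AND x4 AND NOT x3 AND NOT x5) OR (NOT x1 AND x4 AND x3 AND x5) OR (x1 AND NOT x4 AND NOT x3 AND NOT x5) OR (x1 AND NOT x4 AND x3 AND x5) OR (x1 AND x4 AND NOT x3 AND NOT x5) OR (x1 AND x4 AND x3 AND NOT x5)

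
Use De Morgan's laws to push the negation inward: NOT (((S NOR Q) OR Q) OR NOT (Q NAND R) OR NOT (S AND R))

NOT ((S NOR Q) OR Q) AND (Q NAND R) AND (S AND R)
De Morgan's: NOT(OR of terms) = AND of negations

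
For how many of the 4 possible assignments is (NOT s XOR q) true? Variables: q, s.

Satisfying assignments: (0,0), (1,1)
Count: 2 out of 4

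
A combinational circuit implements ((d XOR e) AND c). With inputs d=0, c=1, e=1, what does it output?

Substituting: ((0 XOR 1) AND 1)
= 1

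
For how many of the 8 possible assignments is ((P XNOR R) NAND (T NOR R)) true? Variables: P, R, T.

Satisfying assignments: (0,0,1), (0,1,0), (0,1,1), (1,0,0), (1,0,1), (1,1,0), (1,1,1)
Count: 7 out of 8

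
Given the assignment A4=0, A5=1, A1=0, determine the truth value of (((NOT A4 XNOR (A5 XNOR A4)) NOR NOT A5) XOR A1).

Substituting: (((NOT 0 XNOR (1 XNOR 0)) NOR NOT 1) XOR 0)
= 1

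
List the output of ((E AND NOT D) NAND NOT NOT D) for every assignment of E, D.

E | D | Output
--------------
0 | 0 | 1
0 | 1 | 1
1 | 0 | 1
1 | 1 | 1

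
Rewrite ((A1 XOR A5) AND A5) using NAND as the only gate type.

((((A1 NAND (A1 NAND A5)) NAND (A5 NAND (A1 NAND A5))) NAND A5) NAND (((A1 NAND (A1 NAND A5)) NAND (A5 NAND (A1 NAND A5))) NAND A5))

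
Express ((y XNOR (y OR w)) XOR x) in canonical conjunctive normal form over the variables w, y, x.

(w OR y OR NOT x) AND (w OR NOT y OR NOT x) AND (NOT w OR y OR x) AND (NOT w OR NOT y OR NOT x)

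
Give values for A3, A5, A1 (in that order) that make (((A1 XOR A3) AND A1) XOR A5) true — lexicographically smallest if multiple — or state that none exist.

A3=0, A5=0, A1=1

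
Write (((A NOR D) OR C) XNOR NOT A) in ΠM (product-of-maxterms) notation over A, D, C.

ΠM(2, 5, 7) = (A OR NOT D OR C) AND (NOT A OR D OR NOT C) AND (NOT A OR NOT D OR NOT C)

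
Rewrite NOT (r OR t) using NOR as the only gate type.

(((r NOR t) NOR (r NOR t)) NOR ((r NOR t) NOR (r NOR t)))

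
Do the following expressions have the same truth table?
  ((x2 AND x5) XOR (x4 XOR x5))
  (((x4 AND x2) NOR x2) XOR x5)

No. Counterexample: with x5=0, x4=0, x2=0, Expression 1 = 0 but Expression 2 = 1.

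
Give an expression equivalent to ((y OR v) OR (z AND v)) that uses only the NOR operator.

((((y NOR v) NOR (y NOR v)) NOR ((z NOR z) NOR (v NOR v))) NOR (((y NOR v) NOR (y NOR v)) NOR ((z NOR z) NOR (v NOR v))))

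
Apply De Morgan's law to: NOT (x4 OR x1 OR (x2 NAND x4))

NOT x4 AND NOT x1 AND NOT (x2 NAND x4)
De Morgan's: NOT(OR of terms) = AND of negations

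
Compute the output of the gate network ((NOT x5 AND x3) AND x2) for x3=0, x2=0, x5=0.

Substituting: ((NOT 0 AND 0) AND 0)
= 0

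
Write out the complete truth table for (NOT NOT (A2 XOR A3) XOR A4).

A3 | A4 | A2 | Output
---------------------
0 | 0 | 0 | 0
0 | 0 | 1 | 1
0 | 1 | 0 | 1
0 | 1 | 1 | 0
1 | 0 | 0 | 1
1 | 0 | 1 | 0
1 | 1 | 0 | 0
1 | 1 | 1 | 1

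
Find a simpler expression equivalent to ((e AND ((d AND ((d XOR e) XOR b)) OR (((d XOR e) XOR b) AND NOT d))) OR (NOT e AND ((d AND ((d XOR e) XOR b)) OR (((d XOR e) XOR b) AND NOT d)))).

By distribution ((E AND v) OR (E AND NOT v) = E) then distribution ((E AND v) OR (E AND NOT v) = E):
= ((d XOR e) XOR b)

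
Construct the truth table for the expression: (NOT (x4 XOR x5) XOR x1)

x1 | x4 | x5 | Output
---------------------
0 | 0 | 0 | 1
0 | 0 | 1 | 0
0 | 1 | 0 | 0
0 | 1 | 1 | 1
1 | 0 | 0 | 0
1 | 0 | 1 | 1
1 | 1 | 0 | 1
1 | 1 | 1 | 0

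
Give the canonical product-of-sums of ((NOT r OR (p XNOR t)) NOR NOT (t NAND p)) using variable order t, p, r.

ΠM(0, 1, 2, 4, 6, 7) = (t OR p OR r) AND (t OR p OR NOT r) AND (t OR NOT p OR r) AND (NOT t OR p OR r) AND (NOT t OR NOT p OR r) AND (NOT t OR NOT p OR NOT r)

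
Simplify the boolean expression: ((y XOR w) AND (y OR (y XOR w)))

By absorption (E AND (E OR v) = E):
= (y XOR w)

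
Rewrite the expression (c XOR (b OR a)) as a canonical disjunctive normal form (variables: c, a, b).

(NOT c AND NOT a AND b) OR (NOT c AND a AND NOT b) OR (NOT c AND a AND b) OR (c AND NOT a AND NOT b)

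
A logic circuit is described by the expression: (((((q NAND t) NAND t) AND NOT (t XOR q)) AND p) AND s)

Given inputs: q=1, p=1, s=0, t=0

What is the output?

Substituting: (((((1 NAND 0) NAND 0) AND NOT (0 XOR 1)) AND 1) AND 0)
= 0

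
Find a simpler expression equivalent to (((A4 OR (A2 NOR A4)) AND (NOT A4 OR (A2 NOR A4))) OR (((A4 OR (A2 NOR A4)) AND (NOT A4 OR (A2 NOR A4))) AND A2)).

By absorption (E OR (E AND v) = E) then distribution ((E OR v) AND (E OR NOT v) = E):
= (A2 NOR A4)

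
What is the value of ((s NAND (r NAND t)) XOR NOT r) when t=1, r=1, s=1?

Substituting: ((1 NAND (1 NAND 1)) XOR NOT 1)
= 1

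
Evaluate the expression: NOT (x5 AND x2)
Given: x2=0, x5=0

Substituting: NOT (0 AND 0)
= 1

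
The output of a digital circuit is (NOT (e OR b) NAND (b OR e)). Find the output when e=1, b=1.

Substituting: (NOT (1 OR 1) NAND (1 OR 1))
= 1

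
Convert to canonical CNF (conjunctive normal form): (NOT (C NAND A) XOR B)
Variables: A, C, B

(A OR C OR B) AND (A OR NOT C OR B) AND (NOT A OR C OR B) AND (NOT A OR NOT C OR NOT B)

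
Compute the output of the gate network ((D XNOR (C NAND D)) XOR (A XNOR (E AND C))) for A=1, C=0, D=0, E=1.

Substituting: ((0 XNOR (0 NAND 0)) XOR (1 XNOR (1 AND 0)))
= 0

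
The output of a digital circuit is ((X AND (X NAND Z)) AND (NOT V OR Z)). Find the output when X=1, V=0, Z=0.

Substituting: ((1 AND (1 NAND 0)) AND (NOT 0 OR 0))
= 1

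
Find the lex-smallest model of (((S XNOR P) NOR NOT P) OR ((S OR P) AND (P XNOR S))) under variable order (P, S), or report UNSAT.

P=1, S=0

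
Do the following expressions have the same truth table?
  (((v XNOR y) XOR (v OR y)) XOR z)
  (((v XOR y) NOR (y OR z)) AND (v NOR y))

No. Counterexample: with z=0, y=0, v=1, Expression 1 = 1 but Expression 2 = 0.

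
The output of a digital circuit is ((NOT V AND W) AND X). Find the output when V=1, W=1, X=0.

Substituting: ((NOT 1 AND 1) AND 0)
= 0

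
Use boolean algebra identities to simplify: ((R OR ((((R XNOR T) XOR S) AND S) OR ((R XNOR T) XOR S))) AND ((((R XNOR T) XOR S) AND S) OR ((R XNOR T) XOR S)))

By absorption (E AND (E OR v) = E) then absorption (E OR (E AND v) = E):
= ((R XNOR T) XOR S)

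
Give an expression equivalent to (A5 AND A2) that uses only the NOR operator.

((A5 NOR A5) NOR (A2 NOR A2))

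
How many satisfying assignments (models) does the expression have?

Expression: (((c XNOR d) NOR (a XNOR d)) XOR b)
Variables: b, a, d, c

Satisfying assignments: (0,0,1,0), (0,1,0,1), (1,0,0,0), (1,0,0,1), (1,0,1,1), (1,1,0,0), (1,1,1,0), (1,1,1,1)
Count: 8 out of 16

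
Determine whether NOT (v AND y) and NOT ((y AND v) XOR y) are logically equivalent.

No. Counterexample: with v=0, y=1, Expression 1 = 1 but Expression 2 = 0.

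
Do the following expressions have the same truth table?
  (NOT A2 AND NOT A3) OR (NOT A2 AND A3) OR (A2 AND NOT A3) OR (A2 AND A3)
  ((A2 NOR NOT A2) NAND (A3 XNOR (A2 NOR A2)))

Yes, they are equivalent — the two output columns agree on all 4 assignments:
A2 | A3 | Expression 1 | Expression 2
-------------------------------------
0 | 0 | 1 | 1
0 | 1 | 1 | 1
1 | 0 | 1 | 1
1 | 1 | 1 | 1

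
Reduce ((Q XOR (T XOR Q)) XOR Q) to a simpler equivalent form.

By XOR self-cancellation ((E XOR v) XOR v = E):
= (T XOR Q)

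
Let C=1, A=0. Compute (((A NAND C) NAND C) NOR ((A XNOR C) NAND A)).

Substituting: (((0 NAND 1) NAND 1) NOR ((0 XNOR 1) NAND 0))
= 0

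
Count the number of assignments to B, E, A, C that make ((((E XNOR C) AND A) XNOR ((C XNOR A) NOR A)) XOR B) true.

Satisfying assignments: (0,0,0,0), (0,0,1,1), (0,1,0,0), (0,1,1,0), (1,0,0,1), (1,0,1,0), (1,1,0,1), (1,1,1,1)
Count: 8 out of 16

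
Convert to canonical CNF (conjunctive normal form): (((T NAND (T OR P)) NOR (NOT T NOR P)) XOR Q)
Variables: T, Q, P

(T OR Q OR P) AND (T OR Q OR NOT P) AND (NOT T OR Q OR P) AND (NOT T OR NOT Q OR NOT P)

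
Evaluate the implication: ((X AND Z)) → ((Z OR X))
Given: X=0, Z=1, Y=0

Antecedent ((X AND Z)) = 0; consequent ((Z OR X)) = 1.
0 → 1 = 1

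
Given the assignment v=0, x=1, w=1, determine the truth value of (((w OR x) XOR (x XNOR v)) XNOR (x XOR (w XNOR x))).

Substituting: (((1 OR 1) XOR (1 XNOR 0)) XNOR (1 XOR (1 XNOR 1)))
= 0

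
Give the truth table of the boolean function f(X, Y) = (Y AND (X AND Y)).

X | Y | Output
--------------
0 | 0 | 0
0 | 1 | 0
1 | 0 | 0
1 | 1 | 1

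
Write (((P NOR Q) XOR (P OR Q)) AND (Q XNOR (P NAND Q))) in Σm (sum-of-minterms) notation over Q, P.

Σm(2) = (Q AND NOT P)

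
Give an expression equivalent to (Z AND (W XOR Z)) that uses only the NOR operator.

((Z NOR Z) NOR (((((W NOR Z) NOR (W NOR Z)) NOR ((W NOR Z) NOR (W NOR Z))) NOR ((((W NOR W) NOR (Z NOR Z)) NOR ((W NOR W) NOR (Z NOR Z))) NOR (((W NOR W) NOR (Z NOR Z)) NOR ((W NOR W) NOR (Z NOR Z))))) NOR ((((W NOR Z) NOR (W NOR Z)) NOR ((W NOR Z) NOR (W NOR Z))) NOR ((((W NOR W) NOR (Z NOR Z)) NOR ((W NOR W) NOR (Z NOR Z))) NOR (((W NOR W) NOR (Z NOR Z)) NOR ((W NOR W) NOR (Z NOR Z)))))))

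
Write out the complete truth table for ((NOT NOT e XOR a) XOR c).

a | c | e | Output
------------------
0 | 0 | 0 | 0
0 | 0 | 1 | 1
0 | 1 | 0 | 1
0 | 1 | 1 | 0
1 | 0 | 0 | 1
1 | 0 | 1 | 0
1 | 1 | 0 | 0
1 | 1 | 1 | 1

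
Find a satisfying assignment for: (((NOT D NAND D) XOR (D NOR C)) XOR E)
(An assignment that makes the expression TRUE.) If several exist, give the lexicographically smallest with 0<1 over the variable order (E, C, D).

E=0, C=0, D=1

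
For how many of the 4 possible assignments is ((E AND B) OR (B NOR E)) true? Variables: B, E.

Satisfying assignments: (0,0), (1,1)
Count: 2 out of 4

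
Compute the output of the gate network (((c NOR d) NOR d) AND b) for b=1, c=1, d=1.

Substituting: (((1 NOR 1) NOR 1) AND 1)
= 0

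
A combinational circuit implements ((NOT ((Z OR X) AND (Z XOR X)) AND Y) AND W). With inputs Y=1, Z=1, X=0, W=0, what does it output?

Substituting: ((NOT ((1 OR 0) AND (1 XOR 0)) AND 1) AND 0)
= 0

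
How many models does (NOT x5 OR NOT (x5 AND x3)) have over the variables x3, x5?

Satisfying assignments: (0,0), (0,1), (1,0)
Count: 3 out of 4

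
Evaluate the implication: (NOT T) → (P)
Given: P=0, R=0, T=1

Antecedent (NOT T) = 0; consequent (P) = 0.
0 → 0 = 1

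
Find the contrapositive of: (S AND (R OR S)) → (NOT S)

Contrapositive: S → NOT (S AND (R OR S))
Note: A statement and its contrapositive are logically equivalent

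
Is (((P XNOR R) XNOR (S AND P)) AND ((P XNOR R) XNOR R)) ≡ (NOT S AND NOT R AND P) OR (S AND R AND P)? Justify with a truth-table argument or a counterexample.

Yes, they are equivalent — the two output columns agree on all 8 assignments:
S | R | P | Expression 1 | Expression 2
---------------------------------------
0 | 0 | 0 | 0 | 0
0 | 0 | 1 | 1 | 1
0 | 1 | 0 | 0 | 0
0 | 1 | 1 | 0 | 0
1 | 0 | 0 | 0 | 0
1 | 0 | 1 | 0 | 0
1 | 1 | 0 | 0 | 0
1 | 1 | 1 | 1 | 1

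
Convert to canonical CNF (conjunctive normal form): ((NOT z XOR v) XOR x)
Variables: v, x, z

(v OR x OR NOT z) AND (v OR NOT x OR z) AND (NOT v OR x OR z) AND (NOT v OR NOT x OR NOT z)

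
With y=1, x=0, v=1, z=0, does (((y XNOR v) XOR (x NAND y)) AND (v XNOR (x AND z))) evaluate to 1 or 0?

Substituting: (((1 XNOR 1) XOR (0 NAND 1)) AND (1 XNOR (0 AND 0)))
= 0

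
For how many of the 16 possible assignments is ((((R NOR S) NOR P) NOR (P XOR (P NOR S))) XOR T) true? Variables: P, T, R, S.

Satisfying assignments: (0,1,0,0), (0,1,0,1), (0,1,1,0), (0,1,1,1), (1,1,0,0), (1,1,0,1), (1,1,1,0), (1,1,1,1)
Count: 8 out of 16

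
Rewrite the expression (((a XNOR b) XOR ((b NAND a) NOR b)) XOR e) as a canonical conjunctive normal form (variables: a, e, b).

(a OR e OR NOT b) AND (a OR NOT e OR b) AND (NOT a OR e OR b) AND (NOT a OR NOT e OR NOT b)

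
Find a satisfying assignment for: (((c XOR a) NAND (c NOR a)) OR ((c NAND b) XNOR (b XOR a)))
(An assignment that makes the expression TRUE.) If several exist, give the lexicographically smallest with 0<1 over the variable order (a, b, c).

a=0, b=0, c=0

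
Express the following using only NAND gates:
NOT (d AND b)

(((d NAND b) NAND (d NAND b)) NAND ((d NAND b) NAND (d NAND b)))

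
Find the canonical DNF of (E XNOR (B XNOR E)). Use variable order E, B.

(NOT E AND B) OR (E AND B)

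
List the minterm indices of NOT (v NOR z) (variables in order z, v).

Σm(1, 2, 3) = (NOT z AND v) OR (z AND NOT v) OR (z AND v)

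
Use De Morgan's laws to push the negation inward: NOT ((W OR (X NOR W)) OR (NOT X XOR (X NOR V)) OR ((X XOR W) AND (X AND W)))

NOT (W OR (X NOR W)) AND NOT (NOT X XOR (X NOR V)) AND NOT ((X XOR W) AND (X AND W))
De Morgan's: NOT(OR of terms) = AND of negations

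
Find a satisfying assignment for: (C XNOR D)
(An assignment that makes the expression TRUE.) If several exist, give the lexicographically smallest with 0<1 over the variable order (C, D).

C=0, D=0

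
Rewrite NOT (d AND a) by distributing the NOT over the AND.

NOT d OR NOT a
De Morgan's: NOT(AND of terms) = OR of negations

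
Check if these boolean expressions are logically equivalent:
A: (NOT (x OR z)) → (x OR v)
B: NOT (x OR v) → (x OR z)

Yes, Contrapositive is always equivalent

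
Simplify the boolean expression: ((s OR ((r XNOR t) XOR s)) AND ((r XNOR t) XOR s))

By absorption (E AND (E OR v) = E):
= ((r XNOR t) XOR s)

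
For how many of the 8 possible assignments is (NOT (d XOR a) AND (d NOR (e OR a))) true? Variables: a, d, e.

Satisfying assignments: (0,0,0)
Count: 1 out of 8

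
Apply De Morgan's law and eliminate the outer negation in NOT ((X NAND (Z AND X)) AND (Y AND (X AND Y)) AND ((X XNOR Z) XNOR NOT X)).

NOT (X NAND (Z AND X)) OR NOT (Y AND (X AND Y)) OR NOT ((X XNOR Z) XNOR NOT X)
De Morgan's: NOT(AND of terms) = OR of negations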